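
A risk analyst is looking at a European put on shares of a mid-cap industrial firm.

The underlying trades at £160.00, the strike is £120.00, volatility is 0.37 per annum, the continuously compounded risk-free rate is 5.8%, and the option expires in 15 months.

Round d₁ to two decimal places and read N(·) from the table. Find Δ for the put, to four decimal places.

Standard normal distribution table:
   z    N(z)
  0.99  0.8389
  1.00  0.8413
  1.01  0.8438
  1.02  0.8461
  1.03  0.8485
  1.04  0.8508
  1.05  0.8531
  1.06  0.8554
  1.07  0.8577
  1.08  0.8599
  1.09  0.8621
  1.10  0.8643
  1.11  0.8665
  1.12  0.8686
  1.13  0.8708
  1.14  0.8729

-0.1401

T = 1.25;  σ√T = 0.4137
ln(S/K) + (r + σ²/2)T = ln(160/120) + (0.058 + 0.37²/2)·1.25 = 0.2877 + 0.1581 = 0.4457
d₁ = 0.4457 / 0.4137 = 1.0775 ≈ 1.08
N(d₁) = N(1.08) = 0.8599
Δ_put = N(d₁) − 1 = 0.8599 − 1 = -0.1401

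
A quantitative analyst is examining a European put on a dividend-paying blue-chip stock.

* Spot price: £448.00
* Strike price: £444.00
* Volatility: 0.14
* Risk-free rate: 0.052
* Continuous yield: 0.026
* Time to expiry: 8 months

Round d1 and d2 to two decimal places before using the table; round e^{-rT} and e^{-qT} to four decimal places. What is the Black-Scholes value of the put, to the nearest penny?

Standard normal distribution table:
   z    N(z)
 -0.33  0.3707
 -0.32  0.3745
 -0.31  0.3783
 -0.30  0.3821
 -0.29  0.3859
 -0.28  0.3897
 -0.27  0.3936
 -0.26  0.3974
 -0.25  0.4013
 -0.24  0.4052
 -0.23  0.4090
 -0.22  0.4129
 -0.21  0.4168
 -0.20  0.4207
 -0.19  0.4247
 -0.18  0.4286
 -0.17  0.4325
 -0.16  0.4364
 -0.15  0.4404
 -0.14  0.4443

£15.57

σ√T = 0.14·√0.6667 = 0.1143
d₁ = [ln(448/444) + (0.052 − 0.026 + ½·0.14²)·0.6667] / (σ√T) = (0.0090 + 0.0239) / 0.1143 = 0.2872 ≈ 0.29
d₂ = 0.2872 − 0.1143 = 0.1729 ≈ 0.17
e^(−qT) = e^(−0.026·0.6667) = 0.9828;  e^(−rT) = e^(−0.052·0.6667) = 0.9659
P = 444·0.9659·N(-0.17) − 448·0.9828·N(-0.29) = 444·0.9659·0.4325 − 448·0.9828·0.3859 = 185.4818 − 169.9096 = 15.5722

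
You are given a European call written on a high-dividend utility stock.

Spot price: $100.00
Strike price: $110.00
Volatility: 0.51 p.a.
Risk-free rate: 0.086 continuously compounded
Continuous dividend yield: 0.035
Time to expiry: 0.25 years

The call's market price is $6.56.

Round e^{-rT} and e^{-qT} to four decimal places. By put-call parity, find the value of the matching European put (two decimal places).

$15.09

e^(−qT) = e^(−0.035·0.25) = 0.9913;  e^(−rT) = e^(−0.086·0.25) = 0.9787
Put-call parity: C − P = S·e^(−qT) − K·e^(−rT) = 100·0.9913 − 110·0.9787 = 99.1300 − 107.6570 = -8.5270
P = C − (C − P) = 6.56 − (-8.5270) = 15.0870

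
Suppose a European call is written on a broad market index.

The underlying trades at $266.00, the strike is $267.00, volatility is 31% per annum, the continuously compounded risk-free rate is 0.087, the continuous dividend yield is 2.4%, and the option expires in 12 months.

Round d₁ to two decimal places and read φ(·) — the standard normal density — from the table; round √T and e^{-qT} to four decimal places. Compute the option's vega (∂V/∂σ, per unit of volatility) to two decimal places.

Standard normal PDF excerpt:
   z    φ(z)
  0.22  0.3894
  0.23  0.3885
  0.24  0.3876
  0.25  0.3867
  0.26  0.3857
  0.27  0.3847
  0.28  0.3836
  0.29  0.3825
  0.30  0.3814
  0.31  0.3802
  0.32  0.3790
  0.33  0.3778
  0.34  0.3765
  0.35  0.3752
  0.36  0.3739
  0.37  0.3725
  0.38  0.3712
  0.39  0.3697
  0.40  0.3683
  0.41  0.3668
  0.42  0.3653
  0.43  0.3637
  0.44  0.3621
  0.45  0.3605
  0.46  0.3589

σ√T = 0.31 × 1.0000 = 0.3100
d₁ = [ln(266/267) + (0.087 − 0.024 + 0.31²/2)·1] / 0.3100 = [-0.0038 + 0.1111] / 0.3100 = 0.3461 ≈ 0.35
√T = √1 = 1.0000
φ(d₁) = φ(0.35) = 0.3752
exp(−qT) = exp(−0.024·1) = 0.9763
vega = S·exp(−qT)·φ(d₁)·√T = 266·0.9763·0.3752·1.0000 = 97.4379
(Call and put vega coincide under Black-Scholes.)

97.44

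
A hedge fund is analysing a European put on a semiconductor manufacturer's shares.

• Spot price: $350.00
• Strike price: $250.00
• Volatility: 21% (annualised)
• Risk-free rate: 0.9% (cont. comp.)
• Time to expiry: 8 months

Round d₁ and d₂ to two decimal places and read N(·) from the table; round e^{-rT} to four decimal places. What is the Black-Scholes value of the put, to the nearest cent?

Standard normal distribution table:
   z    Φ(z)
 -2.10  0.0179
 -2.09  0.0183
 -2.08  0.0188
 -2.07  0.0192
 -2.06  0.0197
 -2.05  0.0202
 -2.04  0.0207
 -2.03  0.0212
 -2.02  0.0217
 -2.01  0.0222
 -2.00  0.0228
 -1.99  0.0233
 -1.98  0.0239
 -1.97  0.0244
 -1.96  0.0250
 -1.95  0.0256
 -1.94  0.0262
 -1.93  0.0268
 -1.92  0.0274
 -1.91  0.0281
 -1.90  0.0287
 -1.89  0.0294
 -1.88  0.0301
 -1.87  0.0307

σ√T = 0.21 × 0.8165 = 0.1715
d₁ = [ln(350/250) + (0.009 + 0.21²/2)·0.6667] / 0.1715 = [0.3365 + 0.0207] / 0.1715 = 2.0831 → 2.08
d₂ = d₁ − σ√T = 2.0831 − 0.1715 = 1.9116 → 1.91
e^(−rT) = e^(−0.009·0.6667) = 0.9940
P = 250·0.9940·N(-1.91) − 350·N(-2.08) = 250·0.9940·0.0281 − 350·0.0188 = 6.9829 − 6.5800 = 0.4028

$0.40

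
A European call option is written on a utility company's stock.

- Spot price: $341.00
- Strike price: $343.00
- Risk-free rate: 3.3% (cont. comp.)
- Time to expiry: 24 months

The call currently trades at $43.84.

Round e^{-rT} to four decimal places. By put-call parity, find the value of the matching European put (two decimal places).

e^(−rT) = e^(−0.033·2) = 0.9361
Put-call parity: C − P = S − K·e^(−rT) = 341 − 343·0.9361 = 341 − 321.0823 = 19.9177
P = C − (C − P) = 43.84 − (19.9177) = 23.9223

$23.92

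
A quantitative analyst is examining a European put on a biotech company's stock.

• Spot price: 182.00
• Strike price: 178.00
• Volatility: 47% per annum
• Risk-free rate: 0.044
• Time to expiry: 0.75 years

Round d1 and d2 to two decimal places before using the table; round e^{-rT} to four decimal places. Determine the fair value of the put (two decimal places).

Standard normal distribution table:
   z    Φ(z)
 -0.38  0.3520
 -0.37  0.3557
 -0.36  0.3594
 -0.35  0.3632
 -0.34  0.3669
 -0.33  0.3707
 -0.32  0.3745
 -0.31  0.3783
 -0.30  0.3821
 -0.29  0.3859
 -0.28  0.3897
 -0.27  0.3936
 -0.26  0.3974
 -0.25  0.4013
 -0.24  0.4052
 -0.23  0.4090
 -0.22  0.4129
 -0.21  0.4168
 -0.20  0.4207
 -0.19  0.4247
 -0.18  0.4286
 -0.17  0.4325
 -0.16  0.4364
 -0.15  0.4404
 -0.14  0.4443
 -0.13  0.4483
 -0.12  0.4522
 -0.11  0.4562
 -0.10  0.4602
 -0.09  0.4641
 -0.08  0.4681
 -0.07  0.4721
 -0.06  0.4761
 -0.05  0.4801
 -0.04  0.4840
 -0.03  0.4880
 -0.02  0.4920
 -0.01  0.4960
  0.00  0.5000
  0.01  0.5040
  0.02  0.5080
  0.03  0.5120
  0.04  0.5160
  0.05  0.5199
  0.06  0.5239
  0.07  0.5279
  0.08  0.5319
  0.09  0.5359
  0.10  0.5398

T = 0.75;  σ√T = 0.4070
d₁ = [ln(182/178) + (0.044 + 0.47²/2)·0.75] / 0.4070 = [0.0222 + 0.1158] / 0.4070 = 0.3392 ⇒ 0.34
d₂ = d₁ − σ√T = 0.3392 − 0.4070 = -0.0678 ⇒ -0.07
exp(−rT) = exp(−0.044·0.75) = 0.9675
N(−d₂) = N(0.07) = 0.5279;  N(−d₁) = N(-0.34) = 0.3669
P = 178·0.9675·0.5279 − 182·0.3669 = 90.9123 − 66.7758 = 24.1365

24.14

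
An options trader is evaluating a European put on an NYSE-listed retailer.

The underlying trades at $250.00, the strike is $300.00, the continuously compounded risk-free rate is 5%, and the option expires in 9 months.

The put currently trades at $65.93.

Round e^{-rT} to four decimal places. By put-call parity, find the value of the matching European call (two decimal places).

$26.97

exp(−rT) = exp(−0.05·0.75) = 0.9632
Put-call parity: C − P = S − K·e^(−rT) = 250 − 300·0.9632 = 250 − 288.9600 = -38.9600
C = P + (C − P) = 65.93 + (-38.9600) = 26.9700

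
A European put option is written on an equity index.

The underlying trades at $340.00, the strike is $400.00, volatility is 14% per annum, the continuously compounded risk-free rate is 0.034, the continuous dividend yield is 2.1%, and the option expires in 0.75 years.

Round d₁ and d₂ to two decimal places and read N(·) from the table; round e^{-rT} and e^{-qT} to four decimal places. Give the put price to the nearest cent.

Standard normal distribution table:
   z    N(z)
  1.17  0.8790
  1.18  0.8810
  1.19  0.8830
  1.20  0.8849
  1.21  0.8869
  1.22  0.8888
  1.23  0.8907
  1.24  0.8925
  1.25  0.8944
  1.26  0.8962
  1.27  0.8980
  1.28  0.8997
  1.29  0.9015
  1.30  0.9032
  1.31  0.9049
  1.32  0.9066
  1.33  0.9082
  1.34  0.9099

$57.33

σ√T = 0.14·√0.75 = 0.1212
d₁ = [ln(340/400) + (0.034 − 0.021 + 0.14²/2)·0.75] / 0.1212 = [-0.1625 + 0.0171] / 0.1212 = -1.1994 ⇒ -1.20
d₂ = d₁ − σ√T = -1.1994 − 0.1212 = -1.3206 ⇒ -1.32
e^(−qT) = e^(−0.021·0.75) = 0.9844;  e^(−rT) = e^(−0.034·0.75) = 0.9748
N(−d₂) = N(1.32) = 0.9066;  N(−d₁) = N(1.20) = 0.8849
P = 400·0.9748·0.9066 − 340·0.9844·0.8849 = 353.5015 − 296.1725 = 57.3290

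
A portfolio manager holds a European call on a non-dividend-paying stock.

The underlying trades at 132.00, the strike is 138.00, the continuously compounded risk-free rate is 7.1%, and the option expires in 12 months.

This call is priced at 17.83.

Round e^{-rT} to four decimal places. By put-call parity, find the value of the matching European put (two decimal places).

exp(−rT) = exp(−0.071·1) = 0.9315
Put-call parity: C − P = S − K·e^(−rT) = 132 − 138·0.9315 = 132 − 128.5470 = 3.4530
P = C − (C − P) = 17.83 − (3.4530) = 14.3770

14.38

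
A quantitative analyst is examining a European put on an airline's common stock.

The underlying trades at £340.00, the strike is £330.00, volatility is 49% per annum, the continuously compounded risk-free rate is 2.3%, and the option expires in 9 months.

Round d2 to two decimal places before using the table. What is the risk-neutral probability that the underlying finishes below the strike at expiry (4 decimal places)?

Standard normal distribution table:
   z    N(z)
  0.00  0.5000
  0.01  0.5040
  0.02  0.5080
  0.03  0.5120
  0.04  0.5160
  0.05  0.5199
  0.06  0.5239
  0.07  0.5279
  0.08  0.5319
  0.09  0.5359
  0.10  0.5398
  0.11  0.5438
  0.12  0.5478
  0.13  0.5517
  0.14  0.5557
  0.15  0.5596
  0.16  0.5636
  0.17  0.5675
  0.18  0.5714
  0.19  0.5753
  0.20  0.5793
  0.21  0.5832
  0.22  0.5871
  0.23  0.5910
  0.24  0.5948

T = 0.75;  σ√T = 0.4244
d₁ = [ln(340/330) + (0.023 + ½·0.49²)·0.75] / (σ√T) = (0.0299 + 0.1073) / 0.4244 = 0.3232 which rounds to 0.32
d₂ = 0.3232 − 0.4244 = -0.1012 which rounds to -0.10
Risk-neutral Pr[S_T < K] = N(−d₂) = N(0.10) = 0.5398

0.5398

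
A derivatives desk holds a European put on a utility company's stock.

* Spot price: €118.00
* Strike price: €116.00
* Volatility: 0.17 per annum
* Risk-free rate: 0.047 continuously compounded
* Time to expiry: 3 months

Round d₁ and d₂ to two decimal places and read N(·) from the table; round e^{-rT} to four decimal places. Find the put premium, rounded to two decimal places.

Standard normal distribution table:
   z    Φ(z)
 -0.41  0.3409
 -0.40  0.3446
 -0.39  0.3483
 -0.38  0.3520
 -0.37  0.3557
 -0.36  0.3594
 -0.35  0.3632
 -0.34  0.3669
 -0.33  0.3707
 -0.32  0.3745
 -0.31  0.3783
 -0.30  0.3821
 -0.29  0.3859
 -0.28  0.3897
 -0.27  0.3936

σ√T = 0.17 × 0.5000 = 0.0850
ln(S/K) + (r + σ²/2)T = ln(118/116) + (0.047 + 0.17²/2)·0.25 = 0.0171 + 0.0154 = 0.0325
d₁ = 0.0325 / 0.0850 = 0.3818 → 0.38
d₂ = d₁ − σ√T = 0.3818 − 0.0850 = 0.2968 → 0.30
exp(−rT) = exp(−0.047·0.25) = 0.9883
P = 116·0.9883·N(-0.30) − 118·N(-0.38) = 116·0.9883·0.3821 − 118·0.3520 = 43.8050 − 41.5360 = 2.2690

€2.27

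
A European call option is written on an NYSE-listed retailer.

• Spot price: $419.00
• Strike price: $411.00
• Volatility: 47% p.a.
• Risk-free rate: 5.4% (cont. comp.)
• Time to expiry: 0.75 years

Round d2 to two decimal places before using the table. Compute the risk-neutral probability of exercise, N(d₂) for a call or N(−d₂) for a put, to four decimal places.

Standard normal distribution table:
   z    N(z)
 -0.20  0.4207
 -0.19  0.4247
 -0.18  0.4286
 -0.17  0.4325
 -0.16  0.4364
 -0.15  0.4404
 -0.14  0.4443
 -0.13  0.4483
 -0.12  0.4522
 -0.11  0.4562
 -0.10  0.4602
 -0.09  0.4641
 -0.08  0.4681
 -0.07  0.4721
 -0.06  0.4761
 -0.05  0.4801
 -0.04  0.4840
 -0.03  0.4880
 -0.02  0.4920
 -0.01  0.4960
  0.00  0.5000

0.4761

σ√T = 0.47·√0.75 = 0.4070
d₁ = [ln(419/411) + (0.054 + 0.47²/2)·0.75] / 0.4070 = [0.0193 + 0.1233] / 0.4070 = 0.3504 which rounds to 0.35
d₂ = d₁ − σ√T = 0.3504 − 0.4070 = -0.0567 which rounds to -0.06
Pr(exercise) under Q = N(d₂) = 0.4761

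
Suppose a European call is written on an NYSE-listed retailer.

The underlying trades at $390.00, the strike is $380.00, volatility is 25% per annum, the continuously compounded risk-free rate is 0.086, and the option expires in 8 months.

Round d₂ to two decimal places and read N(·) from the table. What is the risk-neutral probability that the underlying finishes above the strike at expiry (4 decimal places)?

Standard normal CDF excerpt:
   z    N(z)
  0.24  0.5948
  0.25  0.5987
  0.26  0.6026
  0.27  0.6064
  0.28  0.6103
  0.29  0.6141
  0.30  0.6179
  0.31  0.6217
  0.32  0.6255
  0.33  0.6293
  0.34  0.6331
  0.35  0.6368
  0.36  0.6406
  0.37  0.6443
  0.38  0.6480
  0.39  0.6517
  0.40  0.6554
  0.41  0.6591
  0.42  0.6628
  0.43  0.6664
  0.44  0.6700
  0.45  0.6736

0.6217

σ√T = 0.25 × 0.8165 = 0.2041
d₁ = [ln(390/380) + (0.086 + 0.25²/2)·0.6667] / 0.2041 = [0.0260 + 0.0782] / 0.2041 = 0.5102 → 0.51
d₂ = d₁ − σ√T = 0.5102 − 0.2041 = 0.3061 → 0.31
Pr(exercise) under Q = N(d₂) = 0.6217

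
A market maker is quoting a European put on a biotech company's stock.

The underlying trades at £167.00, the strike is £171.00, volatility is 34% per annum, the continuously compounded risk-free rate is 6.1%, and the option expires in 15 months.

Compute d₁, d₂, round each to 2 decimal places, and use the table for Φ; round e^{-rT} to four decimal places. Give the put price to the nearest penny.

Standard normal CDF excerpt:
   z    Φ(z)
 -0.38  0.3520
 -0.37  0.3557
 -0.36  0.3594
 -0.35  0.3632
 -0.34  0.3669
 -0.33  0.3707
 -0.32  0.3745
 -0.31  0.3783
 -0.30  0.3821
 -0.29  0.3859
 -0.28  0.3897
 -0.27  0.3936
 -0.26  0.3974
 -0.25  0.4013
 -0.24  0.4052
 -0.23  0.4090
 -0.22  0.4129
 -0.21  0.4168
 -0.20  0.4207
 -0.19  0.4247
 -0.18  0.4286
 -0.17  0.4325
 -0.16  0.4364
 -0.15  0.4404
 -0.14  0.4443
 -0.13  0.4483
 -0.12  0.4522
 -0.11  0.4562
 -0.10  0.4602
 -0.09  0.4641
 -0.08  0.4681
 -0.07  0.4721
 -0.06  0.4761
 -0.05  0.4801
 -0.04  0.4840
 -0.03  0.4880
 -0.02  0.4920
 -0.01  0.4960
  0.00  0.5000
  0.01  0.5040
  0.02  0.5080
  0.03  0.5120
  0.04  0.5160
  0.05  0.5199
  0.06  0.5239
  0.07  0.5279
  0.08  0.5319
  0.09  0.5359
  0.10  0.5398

σ√T = 0.34 × 1.1180 = 0.3801
d₁ = [ln(167/171) + (0.061 + 0.34²/2)·1.25] / 0.3801 = [-0.0237 + 0.1485] / 0.3801 = 0.3284 → 0.33
d₂ = d₁ − σ√T = 0.3284 − 0.3801 = -0.0517 → -0.05
e^(−rT) = e^(−0.061·1.25) = 0.9266
N(−d₂) = N(0.05) = 0.5199;  N(−d₁) = N(-0.33) = 0.3707
P = 171·0.9266·0.5199 − 167·0.3707 = 82.3774 − 61.9069 = 20.4705

£20.47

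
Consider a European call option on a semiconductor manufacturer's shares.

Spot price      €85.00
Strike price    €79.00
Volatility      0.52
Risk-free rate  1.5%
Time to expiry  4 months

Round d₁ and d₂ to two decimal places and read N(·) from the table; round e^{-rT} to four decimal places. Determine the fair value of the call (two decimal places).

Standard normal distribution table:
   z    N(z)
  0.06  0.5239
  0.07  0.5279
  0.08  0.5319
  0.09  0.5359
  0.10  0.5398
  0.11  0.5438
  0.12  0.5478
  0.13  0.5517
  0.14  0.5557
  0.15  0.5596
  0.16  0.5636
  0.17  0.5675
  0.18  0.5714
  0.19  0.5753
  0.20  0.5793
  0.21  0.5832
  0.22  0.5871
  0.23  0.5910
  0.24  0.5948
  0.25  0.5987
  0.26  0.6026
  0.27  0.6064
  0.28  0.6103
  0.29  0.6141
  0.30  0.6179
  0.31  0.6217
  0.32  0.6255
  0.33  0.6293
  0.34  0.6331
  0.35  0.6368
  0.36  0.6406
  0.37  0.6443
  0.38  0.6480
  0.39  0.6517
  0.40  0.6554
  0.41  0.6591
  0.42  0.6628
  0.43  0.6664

€13.28

σ√T = 0.52·√0.3333 = 0.3002
d₁ = [ln(85/79) + (0.015 + ½·0.52²)·0.3333] / (σ√T) = (0.0732 + 0.0501) / 0.3002 = 0.4106 ⇒ 0.41
d₂ = 0.4106 − 0.3002 = 0.1104 ⇒ 0.11
exp(−rT) = exp(−0.015·0.3333) = 0.9950
N(d₁) = N(0.41) = 0.6591;  N(d₂) = N(0.11) = 0.5438
C = 85·0.6591 − 79·0.9950·0.5438 = 56.0235 − 42.7454 = 13.2781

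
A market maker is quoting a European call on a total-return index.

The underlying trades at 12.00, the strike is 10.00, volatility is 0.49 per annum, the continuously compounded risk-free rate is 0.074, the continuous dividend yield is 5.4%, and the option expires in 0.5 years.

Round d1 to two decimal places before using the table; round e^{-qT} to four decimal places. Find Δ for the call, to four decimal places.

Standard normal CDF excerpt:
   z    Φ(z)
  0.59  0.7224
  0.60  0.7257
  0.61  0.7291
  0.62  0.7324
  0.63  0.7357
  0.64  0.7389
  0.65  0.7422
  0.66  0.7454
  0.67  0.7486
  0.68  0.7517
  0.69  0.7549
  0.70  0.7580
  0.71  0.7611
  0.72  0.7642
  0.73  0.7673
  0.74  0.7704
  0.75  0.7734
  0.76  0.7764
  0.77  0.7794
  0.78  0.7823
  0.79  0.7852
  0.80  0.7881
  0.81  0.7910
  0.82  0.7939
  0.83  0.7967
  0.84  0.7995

σ√T = 0.49 × 0.7071 = 0.3465
d₁ = [ln(12/10) + (0.074 − 0.054 + 0.49²/2)·0.5] / 0.3465 = [0.1823 + 0.0700] / 0.3465 = 0.7283 which rounds to 0.73
N(d₁) = N(0.73) = 0.7673
Δ_call = exp(−qT)·N(d₁) = 0.9734·0.7673 = 0.7469

0.7469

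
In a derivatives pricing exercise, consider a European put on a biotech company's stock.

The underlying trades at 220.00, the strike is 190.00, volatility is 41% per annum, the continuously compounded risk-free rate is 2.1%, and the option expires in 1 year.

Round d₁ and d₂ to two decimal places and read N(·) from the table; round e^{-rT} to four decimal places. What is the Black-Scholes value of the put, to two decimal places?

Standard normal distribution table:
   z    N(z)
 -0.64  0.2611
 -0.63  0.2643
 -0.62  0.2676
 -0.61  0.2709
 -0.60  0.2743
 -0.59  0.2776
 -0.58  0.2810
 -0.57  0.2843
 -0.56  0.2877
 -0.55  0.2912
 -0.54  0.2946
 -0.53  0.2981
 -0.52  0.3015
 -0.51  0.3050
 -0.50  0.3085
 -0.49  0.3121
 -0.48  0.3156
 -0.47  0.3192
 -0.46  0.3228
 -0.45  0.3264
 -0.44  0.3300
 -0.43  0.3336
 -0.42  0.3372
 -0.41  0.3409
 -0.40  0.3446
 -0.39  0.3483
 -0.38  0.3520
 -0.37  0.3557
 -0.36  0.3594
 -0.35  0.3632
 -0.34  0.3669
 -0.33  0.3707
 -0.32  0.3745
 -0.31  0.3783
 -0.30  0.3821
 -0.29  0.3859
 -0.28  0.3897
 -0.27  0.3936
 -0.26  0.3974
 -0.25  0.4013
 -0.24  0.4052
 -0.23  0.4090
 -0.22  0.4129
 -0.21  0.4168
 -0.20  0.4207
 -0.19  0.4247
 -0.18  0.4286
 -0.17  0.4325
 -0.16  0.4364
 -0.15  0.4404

18.67

T = 1;  σ√T = 0.4100
ln(S/K) + (r + σ²/2)T = ln(220/190) + (0.021 + 0.41²/2)·1 = 0.1466 + 0.1050 = 0.2517
d₁ = 0.2517 / 0.4100 = 0.6138 → 0.61
d₂ = d₁ − σ√T = 0.6138 − 0.4100 = 0.2038 → 0.20
e^(−rT) = e^(−0.021·1) = 0.9792
N(−d₂) = N(-0.20) = 0.4207;  N(−d₁) = N(-0.61) = 0.2709
P = 190·0.9792·0.4207 − 220·0.2709 = 78.2704 − 59.5980 = 18.6724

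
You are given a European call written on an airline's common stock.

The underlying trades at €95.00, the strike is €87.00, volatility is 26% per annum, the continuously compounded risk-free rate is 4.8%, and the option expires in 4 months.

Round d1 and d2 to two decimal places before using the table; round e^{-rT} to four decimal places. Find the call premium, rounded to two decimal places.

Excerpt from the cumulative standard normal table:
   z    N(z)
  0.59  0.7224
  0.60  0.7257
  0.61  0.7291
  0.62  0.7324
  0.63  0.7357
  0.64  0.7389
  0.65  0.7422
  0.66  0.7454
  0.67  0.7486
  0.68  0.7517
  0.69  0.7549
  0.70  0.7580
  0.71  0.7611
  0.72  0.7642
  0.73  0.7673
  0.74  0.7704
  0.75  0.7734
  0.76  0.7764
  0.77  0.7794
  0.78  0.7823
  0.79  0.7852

€11.34

σ√T = 0.26·√0.3333 = 0.1501
d₁ = [ln(95/87) + (0.048 + ½·0.26²)·0.3333] / (σ√T) = (0.0880 + 0.0273) / 0.1501 = 0.7677 ≈ 0.77
d₂ = 0.7677 − 0.1501 = 0.6176 ≈ 0.62
exp(−rT) = exp(−0.048·0.3333) = 0.9841
N(d₁) = N(0.77) = 0.7794;  N(d₂) = N(0.62) = 0.7324
C = 95·0.7794 − 87·0.9841·0.7324 = 74.0430 − 62.7057 = 11.3373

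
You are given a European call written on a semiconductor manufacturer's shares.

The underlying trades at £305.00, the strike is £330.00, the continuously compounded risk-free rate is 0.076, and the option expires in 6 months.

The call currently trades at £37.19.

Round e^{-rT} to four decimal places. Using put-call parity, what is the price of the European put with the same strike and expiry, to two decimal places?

exp(−rT) = exp(−0.076·0.5) = 0.9627
Put-call parity: C − P = S − K·e^(−rT) = 305 − 330·0.9627 = 305 − 317.6910 = -12.6910
P = C − (C − P) = 37.19 − (-12.6910) = 49.8810

£49.88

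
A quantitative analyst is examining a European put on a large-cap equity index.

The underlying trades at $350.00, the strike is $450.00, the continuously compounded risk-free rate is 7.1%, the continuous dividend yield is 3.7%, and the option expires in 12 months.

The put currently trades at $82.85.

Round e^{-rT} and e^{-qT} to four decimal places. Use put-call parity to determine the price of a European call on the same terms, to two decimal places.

$0.97

exp(−qT) = exp(−0.037·1) = 0.9637;  exp(−rT) = exp(−0.071·1) = 0.9315
Put-call parity: C − P = S·e^(−qT) − K·e^(−rT) = 350·0.9637 − 450·0.9315 = 337.2950 − 419.1750 = -81.8800
C = P + (C − P) = 82.85 + (-81.8800) = 0.9700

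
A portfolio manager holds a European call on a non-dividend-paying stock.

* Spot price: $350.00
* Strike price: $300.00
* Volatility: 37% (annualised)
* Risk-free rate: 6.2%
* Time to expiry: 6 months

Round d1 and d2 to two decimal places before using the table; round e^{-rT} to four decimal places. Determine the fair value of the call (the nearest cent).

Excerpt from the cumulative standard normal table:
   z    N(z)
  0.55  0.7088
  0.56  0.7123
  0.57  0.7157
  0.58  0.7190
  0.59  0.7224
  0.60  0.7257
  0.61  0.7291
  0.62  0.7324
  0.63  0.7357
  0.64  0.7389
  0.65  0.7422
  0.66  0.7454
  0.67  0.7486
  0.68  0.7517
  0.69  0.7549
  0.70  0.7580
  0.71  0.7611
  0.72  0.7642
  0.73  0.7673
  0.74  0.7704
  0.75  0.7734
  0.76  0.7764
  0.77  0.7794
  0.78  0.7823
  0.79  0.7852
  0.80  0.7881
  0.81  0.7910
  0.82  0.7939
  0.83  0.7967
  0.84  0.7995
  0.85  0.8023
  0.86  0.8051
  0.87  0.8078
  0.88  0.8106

$70.70

T = 0.5;  σ√T = 0.2616
d₁ = [ln(350/300) + (0.062 + ½·0.37²)·0.5] / (σ√T) = (0.1542 + 0.0652) / 0.2616 = 0.8385 → 0.84
d₂ = 0.8385 − 0.2616 = 0.5769 → 0.58
e^(−rT) = e^(−0.062·0.5) = 0.9695
N(d₁) = N(0.84) = 0.7995;  N(d₂) = N(0.58) = 0.7190
C = 350·0.7995 − 300·0.9695·0.7190 = 279.8250 − 209.1212 = 70.7038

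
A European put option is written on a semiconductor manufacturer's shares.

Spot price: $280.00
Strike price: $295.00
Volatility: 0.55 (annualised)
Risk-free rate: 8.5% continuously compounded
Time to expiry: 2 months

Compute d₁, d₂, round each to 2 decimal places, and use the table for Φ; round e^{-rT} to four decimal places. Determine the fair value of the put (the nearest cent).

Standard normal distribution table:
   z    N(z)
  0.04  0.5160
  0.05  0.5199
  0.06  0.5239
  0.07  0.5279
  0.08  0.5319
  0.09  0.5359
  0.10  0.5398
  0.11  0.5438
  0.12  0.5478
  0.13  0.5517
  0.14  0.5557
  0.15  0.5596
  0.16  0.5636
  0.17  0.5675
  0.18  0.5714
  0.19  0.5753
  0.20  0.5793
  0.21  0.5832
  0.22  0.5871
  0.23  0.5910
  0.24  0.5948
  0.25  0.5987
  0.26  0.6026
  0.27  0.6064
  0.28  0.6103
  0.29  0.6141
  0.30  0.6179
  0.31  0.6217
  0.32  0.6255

σ√T = 0.55 × 0.4082 = 0.2245
d₁ = [ln(280/295) + (0.085 + 0.55²/2)·0.1667] / 0.2245 = [-0.0522 + 0.0394] / 0.2245 = -0.0571 → -0.06
d₂ = d₁ − σ√T = -0.0571 − 0.2245 = -0.2816 → -0.28
exp(−rT) = exp(−0.085·0.1667) = 0.9859
P = 295·0.9859·N(0.28) − 280·N(0.06) = 295·0.9859·0.6103 − 280·0.5239 = 177.5000 − 146.6920 = 30.8080

$30.81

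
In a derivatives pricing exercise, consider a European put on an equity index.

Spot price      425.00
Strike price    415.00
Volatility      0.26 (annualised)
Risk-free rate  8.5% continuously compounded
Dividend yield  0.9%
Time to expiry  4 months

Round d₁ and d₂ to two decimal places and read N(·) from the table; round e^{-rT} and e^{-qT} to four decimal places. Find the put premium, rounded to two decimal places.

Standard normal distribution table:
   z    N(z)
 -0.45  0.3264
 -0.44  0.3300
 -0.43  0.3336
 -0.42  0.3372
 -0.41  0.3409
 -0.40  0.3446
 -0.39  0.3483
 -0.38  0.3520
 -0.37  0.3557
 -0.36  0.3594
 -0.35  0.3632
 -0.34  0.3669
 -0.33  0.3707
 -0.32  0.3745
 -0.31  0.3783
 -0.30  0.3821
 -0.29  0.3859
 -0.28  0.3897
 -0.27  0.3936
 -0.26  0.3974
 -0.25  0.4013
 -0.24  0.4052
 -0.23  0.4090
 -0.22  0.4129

T = 0.3333;  σ√T = 0.1501
d₁ = [ln(425/415) + (0.085 − 0.009 + ½·0.26²)·0.3333] / (σ√T) = (0.0238 + 0.0366) / 0.1501 = 0.4024 ⇒ 0.40
d₂ = 0.4024 − 0.1501 = 0.2523 ⇒ 0.25
e^(−qT) = e^(−0.009·0.3333) = 0.9970;  e^(−rT) = e^(−0.085·0.3333) = 0.9721
P = 415·0.9721·N(-0.25) − 425·0.9970·N(-0.40) = 415·0.9721·0.4013 − 425·0.9970·0.3446 = 161.8930 − 146.0156 = 15.8774

15.88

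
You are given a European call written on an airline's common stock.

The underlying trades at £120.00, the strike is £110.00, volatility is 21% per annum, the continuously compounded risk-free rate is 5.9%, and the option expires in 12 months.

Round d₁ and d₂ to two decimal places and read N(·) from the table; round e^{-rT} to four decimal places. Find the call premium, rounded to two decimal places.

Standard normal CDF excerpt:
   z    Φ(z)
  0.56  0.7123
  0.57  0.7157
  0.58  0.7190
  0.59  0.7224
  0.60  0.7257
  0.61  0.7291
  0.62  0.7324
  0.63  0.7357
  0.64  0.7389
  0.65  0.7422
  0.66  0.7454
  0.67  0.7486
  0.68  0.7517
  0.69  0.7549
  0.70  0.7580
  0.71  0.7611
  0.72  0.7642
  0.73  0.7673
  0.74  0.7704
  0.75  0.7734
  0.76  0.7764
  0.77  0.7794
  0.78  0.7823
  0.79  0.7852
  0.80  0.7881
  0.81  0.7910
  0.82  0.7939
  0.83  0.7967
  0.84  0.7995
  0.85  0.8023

T = 1;  σ√T = 0.2100
d₁ = [ln(120/110) + (0.059 + 0.21²/2)·1] / 0.2100 = [0.0870 + 0.0810] / 0.2100 = 0.8003 ≈ 0.80
d₂ = d₁ − σ√T = 0.8003 − 0.2100 = 0.5903 ≈ 0.59
exp(−rT) = exp(−0.059·1) = 0.9427
N(d₁) = N(0.80) = 0.7881;  N(d₂) = N(0.59) = 0.7224
C = 120·0.7881 − 110·0.9427·0.7224 = 94.5720 − 74.9107 = 19.6613

£19.66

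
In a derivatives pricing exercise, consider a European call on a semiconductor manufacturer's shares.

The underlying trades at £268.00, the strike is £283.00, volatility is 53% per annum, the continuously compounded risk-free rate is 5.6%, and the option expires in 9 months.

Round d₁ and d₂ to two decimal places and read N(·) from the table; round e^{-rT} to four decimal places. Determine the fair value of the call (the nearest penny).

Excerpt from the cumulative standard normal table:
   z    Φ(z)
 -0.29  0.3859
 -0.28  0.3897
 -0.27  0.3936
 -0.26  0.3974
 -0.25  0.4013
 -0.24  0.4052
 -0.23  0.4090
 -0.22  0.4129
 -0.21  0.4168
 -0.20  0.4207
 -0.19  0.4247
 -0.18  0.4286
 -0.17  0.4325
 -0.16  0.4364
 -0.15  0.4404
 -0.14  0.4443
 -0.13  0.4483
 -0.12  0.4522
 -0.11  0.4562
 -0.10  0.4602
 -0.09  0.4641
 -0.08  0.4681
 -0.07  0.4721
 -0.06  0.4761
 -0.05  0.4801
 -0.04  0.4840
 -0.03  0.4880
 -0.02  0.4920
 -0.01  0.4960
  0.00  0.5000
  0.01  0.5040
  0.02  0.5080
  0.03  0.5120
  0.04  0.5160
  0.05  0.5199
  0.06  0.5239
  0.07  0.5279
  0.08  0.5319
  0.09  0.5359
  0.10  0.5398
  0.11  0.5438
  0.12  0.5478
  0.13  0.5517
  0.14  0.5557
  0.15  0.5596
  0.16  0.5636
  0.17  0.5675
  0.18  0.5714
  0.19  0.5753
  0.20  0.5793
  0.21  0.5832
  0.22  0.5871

£47.41

T = 0.75;  σ√T = 0.4590
d₁ = [ln(268/283) + (0.056 + 0.53²/2)·0.75] / 0.4590 = [-0.0545 + 0.1473] / 0.4590 = 0.2024 which rounds to 0.20
d₂ = d₁ − σ√T = 0.2024 − 0.4590 = -0.2566 which rounds to -0.26
e^(−rT) = e^(−0.056·0.75) = 0.9589
N(d₁) = N(0.20) = 0.5793;  N(d₂) = N(-0.26) = 0.3974
C = 268·0.5793 − 283·0.9589·0.3974 = 155.2524 − 107.8419 = 47.4105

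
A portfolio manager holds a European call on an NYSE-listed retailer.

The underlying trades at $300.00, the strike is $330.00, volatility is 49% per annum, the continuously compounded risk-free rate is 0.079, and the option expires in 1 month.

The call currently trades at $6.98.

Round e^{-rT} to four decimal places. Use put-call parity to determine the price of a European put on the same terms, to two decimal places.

$34.80

exp(−rT) = exp(−0.079·0.08333) = 0.9934
Put-call parity: C − P = S − K·e^(−rT) = 300 − 330·0.9934 = 300 − 327.8220 = -27.8220
P = C − (C − P) = 6.98 − (-27.8220) = 34.8020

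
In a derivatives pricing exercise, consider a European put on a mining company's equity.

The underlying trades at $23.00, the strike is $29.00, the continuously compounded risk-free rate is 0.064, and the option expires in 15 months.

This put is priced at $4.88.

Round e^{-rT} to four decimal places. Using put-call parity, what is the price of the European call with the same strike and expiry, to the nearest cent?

e^(−rT) = e^(−0.064·1.25) = 0.9231
Put-call parity: C − P = S − K·e^(−rT) = 23 − 29·0.9231 = 23 − 26.7699 = -3.7699
C = P + (C − P) = 4.88 + (-3.7699) = 1.1101

$1.11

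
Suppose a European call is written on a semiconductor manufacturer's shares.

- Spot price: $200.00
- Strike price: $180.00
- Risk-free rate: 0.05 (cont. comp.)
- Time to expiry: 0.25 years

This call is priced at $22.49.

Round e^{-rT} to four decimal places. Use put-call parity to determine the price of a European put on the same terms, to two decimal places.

exp(−rT) = exp(−0.05·0.25) = 0.9876
Put-call parity: C − P = S − K·e^(−rT) = 200 − 180·0.9876 = 200 − 177.7680 = 22.2320
P = C − (C − P) = 22.49 − (22.2320) = 0.2580

$0.26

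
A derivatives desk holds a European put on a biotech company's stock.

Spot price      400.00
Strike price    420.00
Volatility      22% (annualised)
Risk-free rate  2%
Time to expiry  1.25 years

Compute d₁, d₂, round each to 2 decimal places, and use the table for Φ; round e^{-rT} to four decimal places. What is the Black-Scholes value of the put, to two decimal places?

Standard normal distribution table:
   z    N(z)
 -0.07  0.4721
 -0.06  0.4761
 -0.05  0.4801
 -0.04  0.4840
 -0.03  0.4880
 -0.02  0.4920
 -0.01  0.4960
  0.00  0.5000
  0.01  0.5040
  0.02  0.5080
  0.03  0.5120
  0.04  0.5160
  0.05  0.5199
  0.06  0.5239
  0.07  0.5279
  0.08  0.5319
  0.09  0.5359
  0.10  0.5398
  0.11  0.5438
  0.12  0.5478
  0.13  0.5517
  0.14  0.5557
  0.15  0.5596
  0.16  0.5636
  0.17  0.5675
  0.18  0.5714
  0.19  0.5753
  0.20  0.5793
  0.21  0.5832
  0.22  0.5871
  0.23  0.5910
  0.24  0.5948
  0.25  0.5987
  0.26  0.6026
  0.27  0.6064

45.29

σ√T = 0.22 × 1.1180 = 0.2460
d₁ = [ln(400/420) + (0.02 + 0.22²/2)·1.25] / 0.2460 = [-0.0488 + 0.0553] / 0.2460 = 0.0263 → 0.03
d₂ = d₁ − σ√T = 0.0263 − 0.2460 = -0.2197 → -0.22
e^(−rT) = e^(−0.02·1.25) = 0.9753
P = 420·0.9753·N(0.22) − 400·N(-0.03) = 420·0.9753·0.5871 − 400·0.4880 = 240.4914 − 195.2000 = 45.2914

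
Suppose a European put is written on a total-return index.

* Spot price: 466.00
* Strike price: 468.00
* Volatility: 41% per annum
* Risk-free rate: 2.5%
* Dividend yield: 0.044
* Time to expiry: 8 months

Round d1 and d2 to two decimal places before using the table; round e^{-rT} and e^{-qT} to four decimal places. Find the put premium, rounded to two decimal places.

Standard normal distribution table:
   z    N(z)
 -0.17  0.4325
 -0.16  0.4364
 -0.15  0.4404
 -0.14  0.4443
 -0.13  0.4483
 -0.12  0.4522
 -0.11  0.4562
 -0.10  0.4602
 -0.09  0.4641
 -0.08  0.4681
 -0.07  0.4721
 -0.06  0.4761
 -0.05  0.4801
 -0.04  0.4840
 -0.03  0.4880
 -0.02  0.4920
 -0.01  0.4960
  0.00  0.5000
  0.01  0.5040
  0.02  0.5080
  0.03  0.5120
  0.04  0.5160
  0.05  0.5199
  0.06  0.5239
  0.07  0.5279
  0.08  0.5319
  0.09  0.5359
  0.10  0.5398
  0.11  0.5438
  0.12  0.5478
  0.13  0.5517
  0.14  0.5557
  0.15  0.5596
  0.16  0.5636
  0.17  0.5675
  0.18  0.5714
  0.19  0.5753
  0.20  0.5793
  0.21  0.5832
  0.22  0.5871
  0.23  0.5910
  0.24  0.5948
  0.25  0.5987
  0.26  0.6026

65.59

σ√T = 0.41 × 0.8165 = 0.3348
d₁ = [ln(466/468) + (0.025 − 0.044 + 0.41²/2)·0.6667] / 0.3348 = [-0.0043 + 0.0434] / 0.3348 = 0.1168 ≈ 0.12
d₂ = d₁ − σ√T = 0.1168 − 0.3348 = -0.2180 ≈ -0.22
e^(−qT) = e^(−0.044·0.6667) = 0.9711;  e^(−rT) = e^(−0.025·0.6667) = 0.9835
N(−d₂) = N(0.22) = 0.5871;  N(−d₁) = N(-0.12) = 0.4522
P = 468·0.9835·0.5871 − 466·0.9711·0.4522 = 270.2292 − 204.6352 = 65.5940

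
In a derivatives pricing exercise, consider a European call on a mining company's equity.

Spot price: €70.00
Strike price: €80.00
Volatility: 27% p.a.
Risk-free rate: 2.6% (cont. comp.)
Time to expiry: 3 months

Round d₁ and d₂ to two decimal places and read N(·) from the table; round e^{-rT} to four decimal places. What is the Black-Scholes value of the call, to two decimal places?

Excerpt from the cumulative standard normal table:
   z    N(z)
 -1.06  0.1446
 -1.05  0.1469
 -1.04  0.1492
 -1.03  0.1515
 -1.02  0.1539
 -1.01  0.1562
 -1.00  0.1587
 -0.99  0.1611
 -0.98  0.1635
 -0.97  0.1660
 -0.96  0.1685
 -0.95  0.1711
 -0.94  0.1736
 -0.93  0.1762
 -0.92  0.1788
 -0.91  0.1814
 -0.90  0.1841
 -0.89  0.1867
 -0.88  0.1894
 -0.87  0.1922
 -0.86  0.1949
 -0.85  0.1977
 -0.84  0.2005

€1.04

σ√T = 0.27·√0.25 = 0.1350
ln(S/K) + (r + σ²/2)T = ln(70/80) + (0.026 + 0.27²/2)·0.25 = -0.1335 + 0.0156 = -0.1179
d₁ = -0.1179 / 0.1350 = -0.8735 ⇒ -0.87
d₂ = d₁ − σ√T = -0.8735 − 0.1350 = -1.0085 ⇒ -1.01
exp(−rT) = exp(−0.026·0.25) = 0.9935
N(d₁) = N(-0.87) = 0.1922;  N(d₂) = N(-1.01) = 0.1562
C = 70·0.1922 − 80·0.9935·0.1562 = 13.4540 − 12.4148 = 1.0392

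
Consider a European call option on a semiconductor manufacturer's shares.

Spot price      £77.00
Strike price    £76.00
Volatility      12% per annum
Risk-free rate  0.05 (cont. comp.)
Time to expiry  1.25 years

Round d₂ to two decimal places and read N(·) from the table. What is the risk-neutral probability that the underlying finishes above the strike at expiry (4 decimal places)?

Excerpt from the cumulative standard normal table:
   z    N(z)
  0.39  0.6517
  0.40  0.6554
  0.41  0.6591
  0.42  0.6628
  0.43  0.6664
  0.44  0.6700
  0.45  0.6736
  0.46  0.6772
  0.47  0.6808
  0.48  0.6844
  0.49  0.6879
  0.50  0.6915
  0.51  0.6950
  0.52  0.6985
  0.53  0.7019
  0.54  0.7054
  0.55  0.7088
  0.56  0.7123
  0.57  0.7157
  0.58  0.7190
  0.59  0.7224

0.6915

σ√T = 0.12 × 1.1180 = 0.1342
d₁ = [ln(77/76) + (0.05 + 0.12²/2)·1.25] / 0.1342 = [0.0131 + 0.0715] / 0.1342 = 0.6304 ≈ 0.63
d₂ = d₁ − σ√T = 0.6304 − 0.1342 = 0.4962 ≈ 0.50
Risk-neutral Pr[S_T > K] = N(d₂) = N(0.50) = 0.6915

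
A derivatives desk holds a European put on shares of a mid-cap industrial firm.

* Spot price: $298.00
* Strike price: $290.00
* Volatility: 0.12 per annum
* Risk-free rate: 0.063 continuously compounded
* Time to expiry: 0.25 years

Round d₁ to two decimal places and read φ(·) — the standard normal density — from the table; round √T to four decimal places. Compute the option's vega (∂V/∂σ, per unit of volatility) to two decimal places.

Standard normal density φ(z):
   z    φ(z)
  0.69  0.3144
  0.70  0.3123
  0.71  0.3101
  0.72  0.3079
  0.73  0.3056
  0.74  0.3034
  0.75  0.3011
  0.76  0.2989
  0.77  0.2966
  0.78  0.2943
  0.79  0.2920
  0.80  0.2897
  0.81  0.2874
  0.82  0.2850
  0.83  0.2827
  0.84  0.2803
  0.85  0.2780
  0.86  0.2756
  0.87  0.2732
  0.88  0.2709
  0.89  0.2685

σ√T = 0.12·√0.25 = 0.0600
d₁ = [ln(298/290) + (0.063 + 0.12²/2)·0.25] / 0.0600 = [0.0272 + 0.0175] / 0.0600 = 0.7460 → 0.75
√T = √0.25 = 0.5000
φ(d₁) = φ(0.75) = 0.3011
vega = S·φ(d₁)·√T = 298·0.3011·0.5000 = 44.8639

44.86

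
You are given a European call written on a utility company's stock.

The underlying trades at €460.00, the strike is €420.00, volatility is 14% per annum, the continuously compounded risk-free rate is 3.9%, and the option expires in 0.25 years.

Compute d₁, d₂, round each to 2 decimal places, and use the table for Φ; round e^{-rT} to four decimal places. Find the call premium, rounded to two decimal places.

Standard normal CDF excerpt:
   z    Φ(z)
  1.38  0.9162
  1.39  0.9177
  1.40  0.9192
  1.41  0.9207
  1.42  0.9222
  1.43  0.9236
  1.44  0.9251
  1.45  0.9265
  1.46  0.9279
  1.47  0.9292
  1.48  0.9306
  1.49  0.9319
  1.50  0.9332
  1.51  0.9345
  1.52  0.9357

σ√T = 0.14 × 0.5000 = 0.0700
d₁ = [ln(460/420) + (0.039 + ½·0.14²)·0.25] / (σ√T) = (0.0910 + 0.0122) / 0.0700 = 1.4739 which rounds to 1.47
d₂ = 1.4739 − 0.0700 = 1.4039 which rounds to 1.40
exp(−rT) = exp(−0.039·0.25) = 0.9903
N(d₁) = N(1.47) = 0.9292;  N(d₂) = N(1.40) = 0.9192
C = 460·0.9292 − 420·0.9903·0.9192 = 427.4320 − 382.3192 = 45.1128

€45.11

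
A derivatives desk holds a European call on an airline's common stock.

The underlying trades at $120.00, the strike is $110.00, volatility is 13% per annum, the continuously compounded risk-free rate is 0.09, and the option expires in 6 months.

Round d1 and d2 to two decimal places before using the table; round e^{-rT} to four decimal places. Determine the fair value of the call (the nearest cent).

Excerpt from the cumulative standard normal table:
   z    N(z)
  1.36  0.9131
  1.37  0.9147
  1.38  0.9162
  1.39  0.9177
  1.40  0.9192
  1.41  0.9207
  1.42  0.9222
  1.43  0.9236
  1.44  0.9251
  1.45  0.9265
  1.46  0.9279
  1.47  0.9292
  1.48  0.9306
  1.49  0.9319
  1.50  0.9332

T = 0.5;  σ√T = 0.0919
d₁ = [ln(120/110) + (0.09 + 0.13²/2)·0.5] / 0.0919 = [0.0870 + 0.0492] / 0.0919 = 1.4821 → 1.48
d₂ = d₁ − σ√T = 1.4821 − 0.0919 = 1.3901 → 1.39
e^(−rT) = e^(−0.09·0.5) = 0.9560
C = 120·N(1.48) − 110·0.9560·N(1.39) = 120·0.9306 − 110·0.9560·0.9177 = 111.6720 − 96.5053 = 15.1667

$15.17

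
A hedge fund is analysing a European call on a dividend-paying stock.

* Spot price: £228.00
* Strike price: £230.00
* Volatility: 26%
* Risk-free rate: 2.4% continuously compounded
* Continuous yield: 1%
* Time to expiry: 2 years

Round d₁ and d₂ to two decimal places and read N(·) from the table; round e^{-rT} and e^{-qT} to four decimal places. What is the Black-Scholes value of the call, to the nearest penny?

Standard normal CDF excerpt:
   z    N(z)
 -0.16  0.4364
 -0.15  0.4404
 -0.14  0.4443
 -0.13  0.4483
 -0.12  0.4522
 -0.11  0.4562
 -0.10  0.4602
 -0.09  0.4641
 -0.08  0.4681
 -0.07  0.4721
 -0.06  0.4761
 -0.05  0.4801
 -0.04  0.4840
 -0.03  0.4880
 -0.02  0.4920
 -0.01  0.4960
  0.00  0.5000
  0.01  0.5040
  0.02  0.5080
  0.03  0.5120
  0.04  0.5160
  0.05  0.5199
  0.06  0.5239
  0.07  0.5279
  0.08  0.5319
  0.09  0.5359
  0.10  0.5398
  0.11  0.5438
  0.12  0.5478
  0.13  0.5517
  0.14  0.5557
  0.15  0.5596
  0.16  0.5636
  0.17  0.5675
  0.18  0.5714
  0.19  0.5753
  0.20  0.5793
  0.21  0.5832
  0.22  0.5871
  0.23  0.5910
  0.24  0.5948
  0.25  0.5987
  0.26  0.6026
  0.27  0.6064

£34.66

σ√T = 0.26·√2 = 0.3677
d₁ = [ln(228/230) + (0.024 − 0.01 + 0.26²/2)·2] / 0.3677 = [-0.0087 + 0.0956] / 0.3677 = 0.2362 ≈ 0.24
d₂ = d₁ − σ√T = 0.2362 − 0.3677 = -0.1315 ≈ -0.13
exp(−qT) = exp(−0.01·2) = 0.9802;  exp(−rT) = exp(−0.024·2) = 0.9531
N(d₁) = N(0.24) = 0.5948;  N(d₂) = N(-0.13) = 0.4483
C = 228·0.9802·0.5948 − 230·0.9531·0.4483 = 132.9292 − 98.2732 = 34.6560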